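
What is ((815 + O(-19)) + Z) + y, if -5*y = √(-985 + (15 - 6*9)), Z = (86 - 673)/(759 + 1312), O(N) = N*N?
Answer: 2434909/2071 - 32*I/5 ≈ 1175.7 - 6.4*I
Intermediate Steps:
O(N) = N²
Z = -587/2071 ≈ -0.28344
y = -32*I/5 (y = -√(-985 + (15 - 6*9))/5 = -√(-985 + (15 - 54))/5 = -√(-985 - 39)/5 = -32*I/5 ≈ -6.4*I)
((815 + O(-19)) + Z) + y = ((815 + (-19)²) - 587/2071) - 32*I/5 = ((815 + 361) - 587/2071) - 32*I/5 = (1176 - 587/2071) - 32*I/5 = 2434909/2071 - 32*I/5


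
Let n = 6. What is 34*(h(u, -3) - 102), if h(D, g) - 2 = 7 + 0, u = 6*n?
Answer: -3162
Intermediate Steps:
u = 36 (u = 6*6 = 36)
h(D, g) = 9 (h(D, g) = 2 + (7 + 0) = 2 + 7 = 9)
34*(h(u, -3) - 102) = 34*(9 - 102) = 34*(-93) = -3162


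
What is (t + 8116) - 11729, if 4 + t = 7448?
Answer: 3831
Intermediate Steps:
t = 7444 (t = -4 + 7448 = 7444)
(t + 8116) - 11729 = (7444 + 8116) - 11729 = 15560 - 11729 = 3831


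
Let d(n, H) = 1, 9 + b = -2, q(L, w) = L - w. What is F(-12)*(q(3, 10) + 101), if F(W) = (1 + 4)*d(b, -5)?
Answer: 470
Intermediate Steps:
b = -11 (b = -9 - 2 = -11)
F(W) = 5 (F(W) = (1 + 4)*1 = 5*1 = 5)
F(-12)*(q(3, 10) + 101) = 5*((3 - 1*10) + 101) = 5*((3 - 10) + 101) = 5*(-7 + 101) = 5*94 = 470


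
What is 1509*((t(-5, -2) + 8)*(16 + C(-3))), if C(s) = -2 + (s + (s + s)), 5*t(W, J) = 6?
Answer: 69414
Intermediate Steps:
t(W, J) = 6/5 (t(W, J) = (⅕)*6 = 6/5)
C(s) = -2 + 3*s (C(s) = -2 + (s + 2*s) = -2 + 3*s)
1509*((t(-5, -2) + 8)*(16 + C(-3))) = 1509*((6/5 + 8)*(16 + (-2 + 3*(-3)))) = 1509*(46*(16 + (-2 - 9))/5) = 1509*(46*(16 - 11)/5) = 1509*((46/5)*5) = 1509*46 = 69414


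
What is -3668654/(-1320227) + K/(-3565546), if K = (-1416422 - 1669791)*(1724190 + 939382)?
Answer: 5426370901834534428/2353665049471 ≈ 2.3055e+6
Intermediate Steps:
K = -8220350532836 (K = -3086213*2663572 = -8220350532836)
-3668654/(-1320227) + K/(-3565546) = -3668654/(-1320227) - 8220350532836/(-3565546) = -3668654*(-1/1320227) - 8220350532836*(-1/3565546) = 3668654/1320227 + 4110175266418/1782773 = 5426370901834534428/2353665049471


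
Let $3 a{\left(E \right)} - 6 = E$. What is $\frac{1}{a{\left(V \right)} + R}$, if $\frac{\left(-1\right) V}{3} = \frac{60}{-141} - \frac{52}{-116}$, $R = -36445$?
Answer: $- \frac{1363}{49671840} \approx -2.744 \cdot 10^{-5}$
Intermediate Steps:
$V = - \frac{93}{1363}$ ($V = - 3 \left(\frac{60}{-141} - \frac{52}{-116}\right) = - 3 \left(60 \left(- \frac{1}{141}\right) - - \frac{13}{29}\right) = - 3 \left(- \frac{20}{47} + \frac{13}{29}\right) = \left(-3\right) \frac{31}{1363} = - \frac{93}{1363} \approx -0.068232$)
$a{\left(E \right)} = 2 + \frac{E}{3}$
$\frac{1}{a{\left(V \right)} + R} = \frac{1}{\left(2 + \frac{1}{3} \left(- \frac{93}{1363}\right)\right) - 36445} = \frac{1}{\left(2 - \frac{31}{1363}\right) - 36445} = \frac{1}{\frac{2695}{1363} - 36445} = \frac{1}{- \frac{49671840}{1363}} = - \frac{1363}{49671840}$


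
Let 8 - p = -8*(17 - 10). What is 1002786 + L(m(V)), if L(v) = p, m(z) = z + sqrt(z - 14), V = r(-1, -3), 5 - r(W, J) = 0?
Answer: 1002850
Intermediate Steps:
r(W, J) = 5 (r(W, J) = 5 - 1*0 = 5 + 0 = 5)
V = 5
m(z) = z + sqrt(-14 + z)
p = 64 (p = 8 - (-8)*(17 - 10) = 8 - (-8)*7 = 8 - 1*(-56) = 8 + 56 = 64)
L(v) = 64
1002786 + L(m(V)) = 1002786 + 64 = 1002850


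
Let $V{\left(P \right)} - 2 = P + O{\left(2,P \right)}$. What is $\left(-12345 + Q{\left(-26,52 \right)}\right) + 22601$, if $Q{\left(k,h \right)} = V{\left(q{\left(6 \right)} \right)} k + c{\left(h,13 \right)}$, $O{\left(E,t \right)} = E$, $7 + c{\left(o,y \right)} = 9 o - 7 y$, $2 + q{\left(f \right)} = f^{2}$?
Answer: $9638$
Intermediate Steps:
$q{\left(f \right)} = -2 + f^{2}$
$c{\left(o,y \right)} = -7 - 7 y + 9 o$ ($c{\left(o,y \right)} = -7 + \left(9 o - 7 y\right) = -7 + \left(- 7 y + 9 o\right) = -7 - 7 y + 9 o$)
$V{\left(P \right)} = 4 + P$ ($V{\left(P \right)} = 2 + \left(P + 2\right) = 2 + \left(2 + P\right) = 4 + P$)
$Q{\left(k,h \right)} = -98 + 9 h + 38 k$ ($Q{\left(k,h \right)} = \left(4 - \left(2 - 6^{2}\right)\right) k - \left(98 - 9 h\right) = \left(4 + \left(-2 + 36\right)\right) k - \left(98 - 9 h\right) = \left(4 + 34\right) k + \left(-98 + 9 h\right) = 38 k + \left(-98 + 9 h\right) = -98 + 9 h + 38 k$)
$\left(-12345 + Q{\left(-26,52 \right)}\right) + 22601 = \left(-12345 + \left(-98 + 9 \cdot 52 + 38 \left(-26\right)\right)\right) + 22601 = \left(-12345 - 618\right) + 22601 = -12963 + 22601 = 9638$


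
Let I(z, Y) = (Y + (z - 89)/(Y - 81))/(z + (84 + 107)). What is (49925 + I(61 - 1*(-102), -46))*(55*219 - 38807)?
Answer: -10011317337718/7493 ≈ -1.3361e+9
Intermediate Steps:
I(z, Y) = (Y + (-89 + z)/(-81 + Y))/(191 + z) (I(z, Y) = (Y + (-89 + z)/(-81 + Y))/(z + 191) = (Y + (-89 + z)/(-81 + Y))/(191 + z))
(49925 + I(61 - 1*(-102), -46))*(55*219 - 38807) = (49925 + (-89 + (61 - 1*(-102)) + (-46)**2 - 81*(-46))/(-15471 - 81*(61 - 1*(-102)) + 191*(-46) - 46*(61 - 1*(-102))))*(55*219 - 38807) = (49925 + (-89 + (61 + 102) + 2116 + 3726)/(-15471 - 81*(61 + 102) - 8786 - 46*(61 + 102)))*(12045 - 38807) = (49925 + (-89 + 163 + 2116 + 3726)/(-15471 - 81*163 - 8786 - 46*163))*(-26762) = (49925 + 5916/(-15471 - 13203 - 8786 - 7498))*(-26762) = (49925 + 5916/(-44958))*(-26762) = (49925 - 1/44958*5916)*(-26762) = (49925 - 986/7493)*(-26762) = (374087039/7493)*(-26762) = -10011317337718/7493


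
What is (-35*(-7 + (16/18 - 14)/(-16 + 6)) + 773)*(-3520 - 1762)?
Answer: -46212218/9 ≈ -5.1347e+6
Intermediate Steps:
(-35*(-7 + (16/18 - 14)/(-16 + 6)) + 773)*(-3520 - 1762) = (-35*(-7 + (16*(1/18) - 14)/(-10)) + 773)*(-5282) = (-35*(-7 + (8/9 - 14)*(-1/10)) + 773)*(-5282) = (-35*(-7 - 118/9*(-1/10)) + 773)*(-5282) = (-35*(-7 + 59/45) + 773)*(-5282) = (-35*(-256/45) + 773)*(-5282) = (1792/9 + 773)*(-5282) = (8749/9)*(-5282) = -46212218/9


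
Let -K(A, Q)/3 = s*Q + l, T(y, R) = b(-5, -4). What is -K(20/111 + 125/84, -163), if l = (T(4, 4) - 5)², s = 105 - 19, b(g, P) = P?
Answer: -41811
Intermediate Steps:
T(y, R) = -4
s = 86
l = 81 (l = (-4 - 5)² = (-9)² = 81)
K(A, Q) = -243 - 258*Q (K(A, Q) = -3*(86*Q + 81) = -3*(81 + 86*Q) = -243 - 258*Q)
-K(20/111 + 125/84, -163) = -(-243 - 258*(-163)) = -(-243 + 42054) = -1*41811 = -41811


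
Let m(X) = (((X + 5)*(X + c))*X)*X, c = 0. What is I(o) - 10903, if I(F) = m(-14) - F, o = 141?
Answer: 13652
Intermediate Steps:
m(X) = X³*(5 + X) (m(X) = (((X + 5)*(X + 0))*X)*X = (((5 + X)*X)*X)*X = ((X*(5 + X))*X)*X = (X²*(5 + X))*X = X³*(5 + X))
I(F) = 24696 - F (I(F) = (-14)³*(5 - 14) - F = -2744*(-9) - F = 24696 - F)
I(o) - 10903 = (24696 - 1*141) - 10903 = (24696 - 141) - 10903 = 24555 - 10903 = 13652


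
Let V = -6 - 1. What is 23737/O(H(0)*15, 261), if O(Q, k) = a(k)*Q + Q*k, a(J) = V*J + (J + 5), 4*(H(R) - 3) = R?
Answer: -23737/58500 ≈ -0.40576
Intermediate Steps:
V = -7
H(R) = 3 + R/4
a(J) = 5 - 6*J (a(J) = -7*J + (J + 5) = -7*J + (5 + J) = 5 - 6*J)
O(Q, k) = Q*k + Q*(5 - 6*k) (O(Q, k) = (5 - 6*k)*Q + Q*k = Q*(5 - 6*k) + Q*k = Q*k + Q*(5 - 6*k))
23737/O(H(0)*15, 261) = 23737/((5*((3 + (1/4)*0)*15)*(1 - 1*261))) = 23737/((5*((3 + 0)*15)*(1 - 261))) = 23737/((5*(3*15)*(-260))) = 23737/((5*45*(-260))) = 23737/(-58500) = 23737*(-1/58500) = -23737/58500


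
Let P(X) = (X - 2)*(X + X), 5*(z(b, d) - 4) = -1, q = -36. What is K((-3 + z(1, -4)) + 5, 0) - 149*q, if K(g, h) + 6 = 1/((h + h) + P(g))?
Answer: 5904541/1102 ≈ 5358.0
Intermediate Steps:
z(b, d) = 19/5 (z(b, d) = 4 + (1/5)*(-1) = 4 - 1/5 = 19/5)
P(X) = 2*X*(-2 + X) (P(X) = (-2 + X)*(2*X) = 2*X*(-2 + X))
K(g, h) = -6 + 1/(2*h + 2*g*(-2 + g)) (K(g, h) = -6 + 1/((h + h) + 2*g*(-2 + g)) = -6 + 1/(2*h + 2*g*(-2 + g)))
K((-3 + z(1, -4)) + 5, 0) - 149*q = (1/2 - 6*0 - 6*((-3 + 19/5) + 5)*(-2 + ((-3 + 19/5) + 5)))/(0 + ((-3 + 19/5) + 5)*(-2 + ((-3 + 19/5) + 5))) - 149*(-36) = (1/2 + 0 - 6*(4/5 + 5)*(-2 + (4/5 + 5)))/(0 + (4/5 + 5)*(-2 + (4/5 + 5))) + 5364 = (1/2 + 0 - 6*29/5*(-2 + 29/5))/(0 + 29*(-2 + 29/5)/5) + 5364 = (1/2 + 0 - 6*29/5*19/5)/(0 + (29/5)*(19/5)) + 5364 = (1/2 + 0 - 3306/25)/(0 + 551/25) + 5364 = -6587/50/(551/25) + 5364 = (25/551)*(-6587/50) + 5364 = -6587/1102 + 5364 = 5904541/1102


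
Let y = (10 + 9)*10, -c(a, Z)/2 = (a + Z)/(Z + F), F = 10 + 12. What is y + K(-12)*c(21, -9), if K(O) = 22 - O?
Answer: 1654/13 ≈ 127.23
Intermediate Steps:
F = 22
c(a, Z) = -2*(Z + a)/(22 + Z) (c(a, Z) = -2*(a + Z)/(Z + 22) = -2*(Z + a)/(22 + Z))
y = 190 (y = 19*10 = 190)
y + K(-12)*c(21, -9) = 190 + (22 - 1*(-12))*(2*(-1*(-9) - 1*21)/(22 - 9)) = 190 + (22 + 12)*(2*(9 - 21)/13) = 190 + 34*(2*(1/13)*(-12)) = 190 + 34*(-24/13) = 190 - 816/13 = 1654/13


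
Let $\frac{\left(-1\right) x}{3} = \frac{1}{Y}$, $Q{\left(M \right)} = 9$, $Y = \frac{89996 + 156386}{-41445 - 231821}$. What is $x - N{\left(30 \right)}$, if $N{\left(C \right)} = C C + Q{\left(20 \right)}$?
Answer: $- \frac{111570720}{123191} \approx -905.67$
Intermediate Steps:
$Y = - \frac{123191}{136633}$ ($Y = \frac{246382}{-273266} = 246382 \left(- \frac{1}{273266}\right) = - \frac{123191}{136633} \approx -0.90162$)
$N{\left(C \right)} = 9 + C^{2}$ ($N{\left(C \right)} = C C + 9 = C^{2} + 9 = 9 + C^{2}$)
$x = \frac{409899}{123191}$ ($x = - \frac{3}{- \frac{123191}{136633}} = \left(-3\right) \left(- \frac{136633}{123191}\right) = \frac{409899}{123191} \approx 3.3273$)
$x - N{\left(30 \right)} = \frac{409899}{123191} - \left(9 + 30^{2}\right) = \frac{409899}{123191} - \left(9 + 900\right) = \frac{409899}{123191} - 909 = - \frac{111570720}{123191}$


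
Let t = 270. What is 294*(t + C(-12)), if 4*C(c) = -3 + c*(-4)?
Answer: 165375/2 ≈ 82688.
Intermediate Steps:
C(c) = -¾ - c (C(c) = (-3 + c*(-4))/4 = (-3 - 4*c)/4 = -¾ - c)
294*(t + C(-12)) = 294*(270 + (-¾ - 1*(-12))) = 294*(270 + (-¾ + 12)) = 294*(270 + 45/4) = 294*(1125/4) = 165375/2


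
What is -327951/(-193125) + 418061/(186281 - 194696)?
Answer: -5198554864/108343125 ≈ -47.982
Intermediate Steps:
-327951/(-193125) + 418061/(186281 - 194696) = -327951*(-1/193125) + 418061/(-8415) = 109317/64375 + 418061*(-1/8415) = 109317/64375 - 418061/8415 = -5198554864/108343125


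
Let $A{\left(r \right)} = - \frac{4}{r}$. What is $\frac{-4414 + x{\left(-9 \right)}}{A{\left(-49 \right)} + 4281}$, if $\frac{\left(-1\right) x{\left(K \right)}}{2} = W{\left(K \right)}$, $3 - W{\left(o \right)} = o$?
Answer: $- \frac{217462}{209773} \approx -1.0367$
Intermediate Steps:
$W{\left(o \right)} = 3 - o$
$x{\left(K \right)} = -6 + 2 K$ ($x{\left(K \right)} = - 2 \left(3 - K\right) = -6 + 2 K$)
$\frac{-4414 + x{\left(-9 \right)}}{A{\left(-49 \right)} + 4281} = \frac{-4414 + \left(-6 + 2 \left(-9\right)\right)}{- \frac{4}{-49} + 4281} = \frac{-4414 - 24}{\left(-4\right) \left(- \frac{1}{49}\right) + 4281} = \frac{-4414 - 24}{\frac{4}{49} + 4281} = - \frac{4438}{\frac{209773}{49}} = \left(-4438\right) \frac{49}{209773} = - \frac{217462}{209773}$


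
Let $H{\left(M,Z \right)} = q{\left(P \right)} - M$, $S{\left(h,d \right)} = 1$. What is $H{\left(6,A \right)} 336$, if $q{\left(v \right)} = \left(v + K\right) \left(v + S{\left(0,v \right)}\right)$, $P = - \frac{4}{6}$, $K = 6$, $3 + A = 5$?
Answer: $- \frac{4256}{3} \approx -1418.7$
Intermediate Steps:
$A = 2$ ($A = -3 + 5 = 2$)
$P = - \frac{2}{3}$ ($P = \left(-4\right) \frac{1}{6} = - \frac{2}{3} \approx -0.66667$)
$q{\left(v \right)} = \left(1 + v\right) \left(6 + v\right)$ ($q{\left(v \right)} = \left(v + 6\right) \left(v + 1\right) = \left(6 + v\right) \left(1 + v\right) = \left(1 + v\right) \left(6 + v\right)$)
$H{\left(M,Z \right)} = \frac{16}{9} - M$ ($H{\left(M,Z \right)} = \left(6 + \left(- \frac{2}{3}\right)^{2} + 7 \left(- \frac{2}{3}\right)\right) - M = \left(6 + \frac{4}{9} - \frac{14}{3}\right) - M = \frac{16}{9} - M$)
$H{\left(6,A \right)} 336 = \left(\frac{16}{9} - 6\right) 336 = \left(- \frac{38}{9}\right) 336 = - \frac{4256}{3}$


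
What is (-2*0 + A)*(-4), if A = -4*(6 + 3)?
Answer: 144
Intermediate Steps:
A = -36 (A = -4*9 = -36)
(-2*0 + A)*(-4) = (-2*0 - 36)*(-4) = (0 - 36)*(-4) = -36*(-4) = 144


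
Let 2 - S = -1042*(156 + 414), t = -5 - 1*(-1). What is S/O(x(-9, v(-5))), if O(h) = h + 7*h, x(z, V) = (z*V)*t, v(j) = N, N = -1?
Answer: -296971/144 ≈ -2062.3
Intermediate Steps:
t = -4 (t = -5 + 1 = -4)
v(j) = -1
x(z, V) = -4*V*z (x(z, V) = (z*V)*(-4) = (V*z)*(-4) = -4*V*z)
O(h) = 8*h
S = 593942 (S = 2 - (-1042)*(156 + 414) = 2 - (-1042)*570 = 2 - 1*(-593940) = 2 + 593940 = 593942)
S/O(x(-9, v(-5))) = 593942/((8*(-4*(-1)*(-9)))) = 593942/((8*(-36))) = 593942/(-288) = 593942*(-1/288) = -296971/144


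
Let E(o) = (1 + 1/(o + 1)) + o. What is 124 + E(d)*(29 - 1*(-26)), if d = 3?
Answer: 1431/4 ≈ 357.75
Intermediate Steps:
E(o) = 1 + o + 1/(1 + o) (E(o) = (1 + 1/(1 + o)) + o = 1 + o + 1/(1 + o))
124 + E(d)*(29 - 1*(-26)) = 124 + ((2 + 3² + 2*3)/(1 + 3))*(29 - 1*(-26)) = 124 + ((2 + 9 + 6)/4)*(29 + 26) = 124 + ((¼)*17)*55 = 124 + (17/4)*55 = 124 + 935/4 = 1431/4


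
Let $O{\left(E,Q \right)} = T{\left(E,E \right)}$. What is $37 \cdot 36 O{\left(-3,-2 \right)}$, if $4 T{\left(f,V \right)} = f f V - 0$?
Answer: $-8991$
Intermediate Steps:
$T{\left(f,V \right)} = \frac{V f^{2}}{4}$ ($T{\left(f,V \right)} = \frac{f f V - 0}{4} = \frac{f^{2} V + 0}{4} = \frac{V f^{2} + 0}{4} = \frac{V f^{2}}{4}$)
$O{\left(E,Q \right)} = \frac{E^{3}}{4}$ ($O{\left(E,Q \right)} = \frac{E E^{2}}{4} = \frac{E^{3}}{4}$)
$37 \cdot 36 O{\left(-3,-2 \right)} = 37 \cdot 36 \frac{\left(-3\right)^{3}}{4} = 1332 \cdot \frac{1}{4} \left(-27\right) = 1332 \left(- \frac{27}{4}\right) = -8991$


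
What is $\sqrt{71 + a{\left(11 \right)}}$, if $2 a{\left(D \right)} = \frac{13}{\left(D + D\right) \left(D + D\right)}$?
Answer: $\frac{\sqrt{137482}}{44} \approx 8.4269$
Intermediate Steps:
$a{\left(D \right)} = \frac{13}{8 D^{2}}$ ($a{\left(D \right)} = \frac{13 \frac{1}{\left(D + D\right) \left(D + D\right)}}{2} = \frac{13 \frac{1}{2 D 2 D}}{2} = \frac{13 \frac{1}{4 D^{2}}}{2} = \frac{\frac{13}{4} \frac{1}{D^{2}}}{2} = \frac{13}{8 D^{2}}$)
$\sqrt{71 + a{\left(11 \right)}} = \sqrt{71 + \frac{13}{8 \cdot 121}} = \sqrt{71 + \frac{13}{8} \cdot \frac{1}{121}} = \sqrt{71 + \frac{13}{968}} = \sqrt{\frac{68741}{968}} = \frac{\sqrt{137482}}{44}$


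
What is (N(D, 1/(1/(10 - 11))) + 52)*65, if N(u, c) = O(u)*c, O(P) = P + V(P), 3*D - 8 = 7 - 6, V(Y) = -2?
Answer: 3315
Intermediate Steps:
D = 3 (D = 8/3 + (7 - 6)/3 = 8/3 + (⅓)*1 = 8/3 + ⅓ = 3)
O(P) = -2 + P (O(P) = P - 2 = -2 + P)
N(u, c) = c*(-2 + u) (N(u, c) = (-2 + u)*c = c*(-2 + u))
(N(D, 1/(1/(10 - 11))) + 52)*65 = ((-2 + 3)/(1/(10 - 11)) + 52)*65 = (1/1/(-1) + 52)*65 = (1/(-1) + 52)*65 = (-1*1 + 52)*65 = (-1 + 52)*65 = 51*65 = 3315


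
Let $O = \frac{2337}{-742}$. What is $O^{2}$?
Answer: $\frac{5461569}{550564} \approx 9.92$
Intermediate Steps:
$O = - \frac{2337}{742}$ ($O = 2337 \left(- \frac{1}{742}\right) = - \frac{2337}{742} \approx -3.1496$)
$O^{2} = \left(- \frac{2337}{742}\right)^{2} = \frac{5461569}{550564}$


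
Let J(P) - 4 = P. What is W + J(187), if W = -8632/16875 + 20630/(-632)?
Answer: 841714163/5332500 ≈ 157.85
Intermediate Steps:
W = -176793337/5332500 (W = -8632*1/16875 + 20630*(-1/632) = -8632/16875 - 10315/316 = -176793337/5332500 ≈ -33.154)
J(P) = 4 + P
W + J(187) = -176793337/5332500 + (4 + 187) = -176793337/5332500 + 191 = 841714163/5332500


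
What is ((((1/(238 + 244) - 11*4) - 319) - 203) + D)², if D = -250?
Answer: 154693542721/232324 ≈ 6.6585e+5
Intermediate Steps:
((((1/(238 + 244) - 11*4) - 319) - 203) + D)² = ((((1/(238 + 244) - 11*4) - 319) - 203) - 250)² = ((((1/482 - 1*44) - 319) - 203) - 250)² = ((((1/482 - 44) - 319) - 203) - 250)² = (((-21207/482 - 319) - 203) - 250)² = ((-174965/482 - 203) - 250)² = (-272811/482 - 250)² = (-393311/482)² = 154693542721/232324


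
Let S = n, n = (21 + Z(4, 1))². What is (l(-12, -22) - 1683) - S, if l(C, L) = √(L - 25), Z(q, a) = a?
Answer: -2167 + I*√47 ≈ -2167.0 + 6.8557*I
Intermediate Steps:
l(C, L) = √(-25 + L)
n = 484 (n = (21 + 1)² = 22² = 484)
S = 484
(l(-12, -22) - 1683) - S = (√(-25 - 22) - 1683) - 1*484 = (√(-47) - 1683) - 484 = (I*√47 - 1683) - 484 = (-1683 + I*√47) - 484 = -2167 + I*√47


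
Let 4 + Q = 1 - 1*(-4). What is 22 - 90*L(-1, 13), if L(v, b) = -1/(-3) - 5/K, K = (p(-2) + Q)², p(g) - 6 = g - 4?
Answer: 442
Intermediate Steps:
p(g) = 2 + g (p(g) = 6 + (g - 4) = 6 + (-4 + g) = 2 + g)
Q = 1 (Q = -4 + (1 - 1*(-4)) = -4 + (1 + 4) = -4 + 5 = 1)
K = 1 (K = ((2 - 2) + 1)² = (0 + 1)² = 1² = 1)
L(v, b) = -14/3 (L(v, b) = -1/(-3) - 5/1 = -1*(-⅓) - 5*1 = ⅓ - 5 = -14/3)
22 - 90*L(-1, 13) = 22 - 90*(-14/3) = 22 + 420 = 442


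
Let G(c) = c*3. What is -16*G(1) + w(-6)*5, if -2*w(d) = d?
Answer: -33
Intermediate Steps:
w(d) = -d/2
G(c) = 3*c
-16*G(1) + w(-6)*5 = -48 - 1/2*(-6)*5 = -16*3 + 3*5 = -48 + 15 = -33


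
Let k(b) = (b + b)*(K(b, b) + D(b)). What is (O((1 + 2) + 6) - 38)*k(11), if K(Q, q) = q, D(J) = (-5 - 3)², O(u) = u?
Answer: -47850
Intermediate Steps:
D(J) = 64 (D(J) = (-8)² = 64)
k(b) = 2*b*(64 + b) (k(b) = (b + b)*(b + 64) = (2*b)*(64 + b) = 2*b*(64 + b))
(O((1 + 2) + 6) - 38)*k(11) = (((1 + 2) + 6) - 38)*(2*11*(64 + 11)) = ((3 + 6) - 38)*(2*11*75) = (9 - 38)*1650 = -29*1650 = -47850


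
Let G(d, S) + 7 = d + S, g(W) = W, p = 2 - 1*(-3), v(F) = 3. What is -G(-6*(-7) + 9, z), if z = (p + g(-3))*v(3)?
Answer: -50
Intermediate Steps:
p = 5 (p = 2 + 3 = 5)
z = 6 (z = (5 - 3)*3 = 2*3 = 6)
G(d, S) = -7 + S + d (G(d, S) = -7 + (d + S) = -7 + (S + d) = -7 + S + d)
-G(-6*(-7) + 9, z) = -(-7 + 6 + (-6*(-7) + 9)) = -(-7 + 6 + (42 + 9)) = -(-7 + 6 + 51) = -1*50 = -50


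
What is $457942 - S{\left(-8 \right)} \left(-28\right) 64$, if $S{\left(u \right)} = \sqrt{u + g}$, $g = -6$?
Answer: $457942 + 1792 i \sqrt{14} \approx 4.5794 \cdot 10^{5} + 6705.0 i$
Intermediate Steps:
$S{\left(u \right)} = \sqrt{-6 + u}$ ($S{\left(u \right)} = \sqrt{u - 6} = \sqrt{-6 + u}$)
$457942 - S{\left(-8 \right)} \left(-28\right) 64 = 457942 - \sqrt{-6 - 8} \left(-28\right) 64 = 457942 - \sqrt{-14} \left(-28\right) 64 = 457942 - i \sqrt{14} \left(-28\right) 64 = 457942 - - 28 i \sqrt{14} \cdot 64 = 457942 - - 1792 i \sqrt{14} = 457942 + 1792 i \sqrt{14}$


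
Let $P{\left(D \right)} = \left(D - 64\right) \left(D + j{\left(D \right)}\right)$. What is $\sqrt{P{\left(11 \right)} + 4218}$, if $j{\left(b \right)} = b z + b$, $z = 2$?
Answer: $\sqrt{1886} \approx 43.428$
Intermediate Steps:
$j{\left(b \right)} = 3 b$ ($j{\left(b \right)} = b 2 + b = 2 b + b = 3 b$)
$P{\left(D \right)} = 4 D \left(-64 + D\right)$ ($P{\left(D \right)} = \left(D - 64\right) \left(D + 3 D\right) = \left(-64 + D\right) 4 D = 4 D \left(-64 + D\right)$)
$\sqrt{P{\left(11 \right)} + 4218} = \sqrt{4 \cdot 11 \left(-64 + 11\right) + 4218} = \sqrt{4 \cdot 11 \left(-53\right) + 4218} = \sqrt{-2332 + 4218} = \sqrt{1886}$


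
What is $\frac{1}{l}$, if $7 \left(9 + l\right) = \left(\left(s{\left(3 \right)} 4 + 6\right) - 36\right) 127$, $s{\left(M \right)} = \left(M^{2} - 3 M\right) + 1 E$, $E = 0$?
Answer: $- \frac{7}{3873} \approx -0.0018074$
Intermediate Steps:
$s{\left(M \right)} = M^{2} - 3 M$ ($s{\left(M \right)} = \left(M^{2} - 3 M\right) + 1 \cdot 0 = \left(M^{2} - 3 M\right) + 0 = M^{2} - 3 M$)
$l = - \frac{3873}{7}$ ($l = -9 + \frac{\left(\left(3 \left(-3 + 3\right) 4 + 6\right) - 36\right) 127}{7} = -9 + \frac{\left(\left(3 \cdot 0 \cdot 4 + 6\right) - 36\right) 127}{7} = -9 + \frac{\left(\left(0 \cdot 4 + 6\right) - 36\right) 127}{7} = -9 + \frac{\left(\left(0 + 6\right) - 36\right) 127}{7} = -9 + \frac{\left(6 - 36\right) 127}{7} = -9 + \frac{\left(-30\right) 127}{7} = -9 + \frac{1}{7} \left(-3810\right) = -9 - \frac{3810}{7} = - \frac{3873}{7} \approx -553.29$)
$\frac{1}{l} = \frac{1}{- \frac{3873}{7}} = - \frac{7}{3873}$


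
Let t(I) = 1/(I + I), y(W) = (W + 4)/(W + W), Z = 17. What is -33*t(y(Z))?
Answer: -187/7 ≈ -26.714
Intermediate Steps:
y(W) = (4 + W)/(2*W) (y(W) = (4 + W)/((2*W)) = (4 + W)*(1/(2*W)) = (4 + W)/(2*W))
t(I) = 1/(2*I)
-33*t(y(Z)) = -33/(2*((½)*(4 + 17)/17)) = -33/(2*((½)*(1/17)*21)) = -33/(2*21/34) = -33*34/(2*21) = -33*17/21 = -187/7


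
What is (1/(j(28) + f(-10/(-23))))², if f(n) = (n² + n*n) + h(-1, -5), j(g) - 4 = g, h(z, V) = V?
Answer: 279841/209757289 ≈ 0.0013341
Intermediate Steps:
j(g) = 4 + g
f(n) = -5 + 2*n² (f(n) = (n² + n*n) - 5 = (n² + n²) - 5 = 2*n² - 5 = -5 + 2*n²)
(1/(j(28) + f(-10/(-23))))² = (1/((4 + 28) + (-5 + 2*(-10/(-23))²)))² = (1/(32 + (-5 + 2*(-10*(-1/23))²)))² = (1/(32 + (-5 + 2*(10/23)²)))² = (1/(32 + (-5 + 2*(100/529))))² = (1/(32 + (-5 + 200/529)))² = (1/(32 - 2445/529))² = (1/(14483/529))² = (529/14483)² = 279841/209757289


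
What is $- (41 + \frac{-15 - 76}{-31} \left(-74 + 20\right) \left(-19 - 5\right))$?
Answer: $- \frac{119207}{31} \approx -3845.4$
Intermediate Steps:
$- (41 + \frac{-15 - 76}{-31} \left(-74 + 20\right) \left(-19 - 5\right)) = - (41 + \left(-15 - 76\right) \left(- \frac{1}{31}\right) \left(\left(-54\right) \left(-24\right)\right)) = - (41 + \left(-91\right) \left(- \frac{1}{31}\right) 1296) = - (41 + \frac{91}{31} \cdot 1296) = - (41 + \frac{117936}{31}) = \left(-1\right) \frac{119207}{31} = - \frac{119207}{31}$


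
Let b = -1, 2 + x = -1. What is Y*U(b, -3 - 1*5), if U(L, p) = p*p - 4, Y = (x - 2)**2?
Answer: 1500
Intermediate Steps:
x = -3 (x = -2 - 1 = -3)
Y = 25 (Y = (-3 - 2)**2 = (-5)**2 = 25)
U(L, p) = -4 + p**2 (U(L, p) = p**2 - 4 = -4 + p**2)
Y*U(b, -3 - 1*5) = 25*(-4 + (-3 - 1*5)**2) = 25*(-4 + (-3 - 5)**2) = 25*(-4 + (-8)**2) = 25*(-4 + 64) = 25*60 = 1500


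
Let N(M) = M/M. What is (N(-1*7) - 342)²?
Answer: 116281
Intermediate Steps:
N(M) = 1
(N(-1*7) - 342)² = (1 - 342)² = (-341)² = 116281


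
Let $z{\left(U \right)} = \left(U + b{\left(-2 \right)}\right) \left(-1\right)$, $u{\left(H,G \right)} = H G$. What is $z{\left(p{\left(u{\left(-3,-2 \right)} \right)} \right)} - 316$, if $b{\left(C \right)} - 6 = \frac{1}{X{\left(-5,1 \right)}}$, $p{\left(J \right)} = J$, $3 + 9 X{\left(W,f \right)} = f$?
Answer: $- \frac{647}{2} \approx -323.5$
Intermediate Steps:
$X{\left(W,f \right)} = - \frac{1}{3} + \frac{f}{9}$
$u{\left(H,G \right)} = G H$
$b{\left(C \right)} = \frac{3}{2}$ ($b{\left(C \right)} = 6 + \frac{1}{- \frac{1}{3} + \frac{1}{9} \cdot 1} = 6 + \frac{1}{- \frac{1}{3} + \frac{1}{9}} = 6 + \frac{1}{- \frac{2}{9}} = 6 - \frac{9}{2} = \frac{3}{2}$)
$z{\left(U \right)} = - \frac{3}{2} - U$ ($z{\left(U \right)} = \left(U + \frac{3}{2}\right) \left(-1\right) = \left(\frac{3}{2} + U\right) \left(-1\right) = - \frac{3}{2} - U$)
$z{\left(p{\left(u{\left(-3,-2 \right)} \right)} \right)} - 316 = \left(- \frac{3}{2} - \left(-2\right) \left(-3\right)\right) - 316 = \left(- \frac{3}{2} - 6\right) - 316 = - \frac{15}{2} - 316 = - \frac{647}{2}$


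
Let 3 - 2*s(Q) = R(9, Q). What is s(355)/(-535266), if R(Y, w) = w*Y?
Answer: 266/89211 ≈ 0.0029817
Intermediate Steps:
R(Y, w) = Y*w
s(Q) = 3/2 - 9*Q/2
s(355)/(-535266) = (3/2 - 9/2*355)/(-535266) = (3/2 - 3195/2)*(-1/535266) = -1596*(-1/535266) = 266/89211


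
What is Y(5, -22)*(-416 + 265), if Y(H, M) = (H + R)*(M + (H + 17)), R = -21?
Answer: 0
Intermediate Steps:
Y(H, M) = (-21 + H)*(17 + H + M) (Y(H, M) = (H - 21)*(M + (H + 17)) = (-21 + H)*(M + (17 + H)) = (-21 + H)*(17 + H + M))
Y(5, -22)*(-416 + 265) = (-357 + 5**2 - 21*(-22) - 4*5 + 5*(-22))*(-416 + 265) = (-357 + 25 + 462 - 20 - 110)*(-151) = 0*(-151) = 0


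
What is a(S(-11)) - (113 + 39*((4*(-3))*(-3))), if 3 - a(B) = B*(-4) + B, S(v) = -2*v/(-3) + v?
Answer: -1569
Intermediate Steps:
S(v) = 5*v/3 (S(v) = -2*v*(-1)/3 + v = -(-2)*v/3 + v = 2*v/3 + v = 5*v/3)
a(B) = 3 + 3*B (a(B) = 3 - (B*(-4) + B) = 3 - (-4*B + B) = 3 - (-3)*B = 3 + 3*B)
a(S(-11)) - (113 + 39*((4*(-3))*(-3))) = (3 + 3*((5/3)*(-11))) - (113 + 39*((4*(-3))*(-3))) = (3 + 3*(-55/3)) - (113 + 39*(-12*(-3))) = (3 - 55) - (113 + 39*36) = -52 - (113 + 1404) = -52 - 1*1517 = -52 - 1517 = -1569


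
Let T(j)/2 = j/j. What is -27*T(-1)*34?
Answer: -1836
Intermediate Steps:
T(j) = 2 (T(j) = 2*(j/j) = 2*1 = 2)
-27*T(-1)*34 = -27*2*34 = -54*34 = -1836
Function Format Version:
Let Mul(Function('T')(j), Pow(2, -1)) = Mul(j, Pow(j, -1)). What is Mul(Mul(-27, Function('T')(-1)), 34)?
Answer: -1836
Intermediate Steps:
Function('T')(j) = 2 (Function('T')(j) = Mul(2, Mul(j, Pow(j, -1))) = Mul(2, 1) = 2)
Mul(Mul(-27, Function('T')(-1)), 34) = Mul(Mul(-27, 2), 34) = Mul(-54, 34) = -1836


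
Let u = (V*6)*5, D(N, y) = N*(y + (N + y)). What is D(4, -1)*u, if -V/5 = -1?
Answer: 1200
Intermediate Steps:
V = 5 (V = -5*(-1) = 5)
D(N, y) = N*(N + 2*y)
u = 150 (u = (5*6)*5 = 30*5 = 150)
D(4, -1)*u = (4*(4 + 2*(-1)))*150 = (4*(4 - 2))*150 = (4*2)*150 = 8*150 = 1200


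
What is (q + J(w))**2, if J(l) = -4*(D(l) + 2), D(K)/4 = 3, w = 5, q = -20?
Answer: 5776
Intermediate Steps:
D(K) = 12 (D(K) = 4*3 = 12)
J(l) = -56 (J(l) = -4*(12 + 2) = -4*14 = -56)
(q + J(w))**2 = (-20 - 56)**2 = (-76)**2 = 5776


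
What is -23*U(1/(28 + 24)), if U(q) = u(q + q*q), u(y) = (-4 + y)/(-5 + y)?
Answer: -247549/13467 ≈ -18.382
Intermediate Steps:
u(y) = (-4 + y)/(-5 + y)
U(q) = (-4 + q + q²)/(-5 + q + q²) (U(q) = (-4 + (q + q*q))/(-5 + (q + q*q)) = (-4 + (q + q²))/(-5 + (q + q²)) = (-4 + q + q²)/(-5 + q + q²))
-23*U(1/(28 + 24)) = -23*(-4 + (1 + 1/(28 + 24))/(28 + 24))/(-5 + (1 + 1/(28 + 24))/(28 + 24)) = -23*(-4 + (1 + 1/52)/52)/(-5 + (1 + 1/52)/52) = -23*(-4 + (1/52)*(53/52))/(-5 + (1/52)*(53/52)) = -23*(-4 + 53/2704)/(-5 + 53/2704) = -23*(-10763)/((-13467/2704)*2704) = -(-62192)*(-10763)/(13467*2704) = -23*10763/13467 = -247549/13467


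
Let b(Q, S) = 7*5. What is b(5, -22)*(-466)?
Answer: -16310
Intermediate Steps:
b(Q, S) = 35
b(5, -22)*(-466) = 35*(-466) = -16310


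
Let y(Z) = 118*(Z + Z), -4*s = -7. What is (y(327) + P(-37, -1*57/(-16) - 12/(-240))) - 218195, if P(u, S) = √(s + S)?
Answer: -141023 + √2145/20 ≈ -1.4102e+5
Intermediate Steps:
s = 7/4 (s = -¼*(-7) = 7/4 ≈ 1.7500)
P(u, S) = √(7/4 + S)
y(Z) = 236*Z (y(Z) = 118*(2*Z) = 236*Z)
(y(327) + P(-37, -1*57/(-16) - 12/(-240))) - 218195 = (236*327 + √(7 + 4*(-1*57/(-16) - 12/(-240)))/2) - 218195 = (77172 + √(7 + 4*(-57*(-1/16) - 12*(-1/240)))/2) - 218195 = (77172 + √(7 + 4*(57/16 + 1/20))/2) - 218195 = (77172 + √(7 + 4*(289/80))/2) - 218195 = (77172 + √(7 + 289/20)/2) - 218195 = (77172 + √(429/20)/2) - 218195 = (77172 + (√2145/10)/2) - 218195 = (77172 + √2145/20) - 218195 = -141023 + √2145/20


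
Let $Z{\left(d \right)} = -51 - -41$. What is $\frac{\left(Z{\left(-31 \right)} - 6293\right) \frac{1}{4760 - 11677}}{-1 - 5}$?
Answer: $- \frac{2101}{13834} \approx -0.15187$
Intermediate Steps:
$Z{\left(d \right)} = -10$ ($Z{\left(d \right)} = -51 + 41 = -10$)
$\frac{\left(Z{\left(-31 \right)} - 6293\right) \frac{1}{4760 - 11677}}{-1 - 5} = \frac{\left(-10 - 6293\right) \frac{1}{4760 - 11677}}{-1 - 5} = \frac{\left(-6303\right) \frac{1}{-6917}}{-6} = - \frac{\left(-6303\right) \left(- \frac{1}{6917}\right)}{6} = \left(- \frac{1}{6}\right) \frac{6303}{6917} = - \frac{2101}{13834}$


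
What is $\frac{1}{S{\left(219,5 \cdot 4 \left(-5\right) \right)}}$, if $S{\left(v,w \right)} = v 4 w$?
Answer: $- \frac{1}{87600} \approx -1.1416 \cdot 10^{-5}$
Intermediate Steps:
$S{\left(v,w \right)} = 4 v w$
$\frac{1}{S{\left(219,5 \cdot 4 \left(-5\right) \right)}} = \frac{1}{4 \cdot 219 \cdot 5 \cdot 4 \left(-5\right)} = \frac{1}{4 \cdot 219 \cdot 20 \left(-5\right)} = \frac{1}{4 \cdot 219 \left(-100\right)} = \frac{1}{-87600} = - \frac{1}{87600}$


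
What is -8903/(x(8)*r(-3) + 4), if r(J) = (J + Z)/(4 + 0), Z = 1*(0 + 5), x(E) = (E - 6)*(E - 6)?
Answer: -8903/6 ≈ -1483.8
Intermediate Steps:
x(E) = (-6 + E)**2 (x(E) = (-6 + E)*(-6 + E) = (-6 + E)**2)
Z = 5 (Z = 1*5 = 5)
r(J) = 5/4 + J/4 (r(J) = (J + 5)/(4 + 0) = (5 + J)/4 = (5 + J)*(1/4) = 5/4 + J/4)
-8903/(x(8)*r(-3) + 4) = -8903/((-6 + 8)**2*(5/4 + (1/4)*(-3)) + 4) = -8903/(2**2*(5/4 - 3/4) + 4) = -8903/(4*(1/2) + 4) = -8903/(2 + 4) = -8903/6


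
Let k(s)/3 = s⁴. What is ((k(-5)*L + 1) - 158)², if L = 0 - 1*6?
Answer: 130119649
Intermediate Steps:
k(s) = 3*s⁴
L = -6 (L = 0 - 6 = -6)
((k(-5)*L + 1) - 158)² = (((3*(-5)⁴)*(-6) + 1) - 158)² = (((3*625)*(-6) + 1) - 158)² = ((1875*(-6) + 1) - 158)² = ((-11250 + 1) - 158)² = (-11249 - 158)² = (-11407)² = 130119649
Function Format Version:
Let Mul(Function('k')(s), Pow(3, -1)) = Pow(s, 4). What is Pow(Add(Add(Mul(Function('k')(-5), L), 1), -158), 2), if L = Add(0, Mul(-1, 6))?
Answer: 130119649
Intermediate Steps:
Function('k')(s) = Mul(3, Pow(s, 4))
L = -6 (L = Add(0, -6) = -6)
Pow(Add(Add(Mul(Function('k')(-5), L), 1), -158), 2) = Pow(Add(Add(Mul(Mul(3, Pow(-5, 4)), -6), 1), -158), 2) = Pow(Add(Add(Mul(Mul(3, 625), -6), 1), -158), 2) = Pow(Add(Add(Mul(1875, -6), 1), -158), 2) = Pow(Add(Add(-11250, 1), -158), 2) = Pow(Add(-11249, -158), 2) = Pow(-11407, 2) = 130119649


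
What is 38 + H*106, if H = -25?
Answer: -2612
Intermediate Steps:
38 + H*106 = 38 - 25*106 = 38 - 2650 = -2612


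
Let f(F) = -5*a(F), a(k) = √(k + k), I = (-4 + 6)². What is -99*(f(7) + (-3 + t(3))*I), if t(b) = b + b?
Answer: -1188 + 495*√14 ≈ 664.12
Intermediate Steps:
t(b) = 2*b
I = 4 (I = 2² = 4)
a(k) = √2*√k (a(k) = √(2*k) = √2*√k)
f(F) = -5*√2*√F
-99*(f(7) + (-3 + t(3))*I) = -99*(-5*√2*√7 + (-3 + 2*3)*4) = -99*(-5*√14 + (-3 + 6)*4) = -99*(-5*√14 + 3*4) = -99*(-5*√14 + 12) = -99*(12 - 5*√14) = -1188 + 495*√14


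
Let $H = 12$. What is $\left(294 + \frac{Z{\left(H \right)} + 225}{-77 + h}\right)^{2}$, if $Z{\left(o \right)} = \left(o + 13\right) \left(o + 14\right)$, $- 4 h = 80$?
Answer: $\frac{764135449}{9409} \approx 81213.0$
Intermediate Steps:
$h = -20$ ($h = \left(- \frac{1}{4}\right) 80 = -20$)
$Z{\left(o \right)} = \left(13 + o\right) \left(14 + o\right)$
$\left(294 + \frac{Z{\left(H \right)} + 225}{-77 + h}\right)^{2} = \left(294 + \frac{\left(182 + 12^{2} + 27 \cdot 12\right) + 225}{-77 - 20}\right)^{2} = \left(294 + \frac{\left(182 + 144 + 324\right) + 225}{-97}\right)^{2} = \left(294 + \left(650 + 225\right) \left(- \frac{1}{97}\right)\right)^{2} = \left(294 + 875 \left(- \frac{1}{97}\right)\right)^{2} = \left(294 - \frac{875}{97}\right)^{2} = \left(\frac{27643}{97}\right)^{2} = \frac{764135449}{9409}$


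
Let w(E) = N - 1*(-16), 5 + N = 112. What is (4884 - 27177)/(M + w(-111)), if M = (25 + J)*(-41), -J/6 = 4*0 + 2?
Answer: 22293/410 ≈ 54.373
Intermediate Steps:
N = 107 (N = -5 + 112 = 107)
J = -12 (J = -6*(4*0 + 2) = -6*(0 + 2) = -6*2 = -12)
M = -533 (M = (25 - 12)*(-41) = 13*(-41) = -533)
w(E) = 123 (w(E) = 107 - 1*(-16) = 107 + 16 = 123)
(4884 - 27177)/(M + w(-111)) = (4884 - 27177)/(-533 + 123) = -22293/(-410) = -22293*(-1/410) = 22293/410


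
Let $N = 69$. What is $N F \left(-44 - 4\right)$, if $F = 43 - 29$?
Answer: $-46368$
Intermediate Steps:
$F = 14$ ($F = 43 - 29 = 14$)
$N F \left(-44 - 4\right) = 69 \cdot 14 \left(-44 - 4\right) = 966 \left(-44 - 4\right) = 966 \left(-48\right) = -46368$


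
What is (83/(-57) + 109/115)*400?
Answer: -266560/1311 ≈ -203.33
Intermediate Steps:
(83/(-57) + 109/115)*400 = (83*(-1/57) + 109*(1/115))*400 = (-83/57 + 109/115)*400 = -3332/6555*400 = -266560/1311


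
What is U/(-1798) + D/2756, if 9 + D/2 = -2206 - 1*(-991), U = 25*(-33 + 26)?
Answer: -979801/1238822 ≈ -0.79091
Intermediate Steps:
U = -175 (U = 25*(-7) = -175)
D = -2448 (D = -18 + 2*(-2206 - 1*(-991)) = -18 + 2*(-2206 + 991) = -18 + 2*(-1215) = -18 - 2430 = -2448)
U/(-1798) + D/2756 = -175/(-1798) - 2448/2756 = -175*(-1/1798) - 2448*1/2756 = 175/1798 - 612/689 = -979801/1238822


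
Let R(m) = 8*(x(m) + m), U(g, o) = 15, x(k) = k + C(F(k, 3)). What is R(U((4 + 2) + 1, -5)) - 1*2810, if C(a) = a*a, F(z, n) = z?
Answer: -770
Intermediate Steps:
C(a) = a**2
x(k) = k + k**2
R(m) = 8*m + 8*m*(1 + m) (R(m) = 8*(m*(1 + m) + m) = 8*(m + m*(1 + m)) = 8*m + 8*m*(1 + m))
R(U((4 + 2) + 1, -5)) - 1*2810 = 8*15*(2 + 15) - 1*2810 = 8*15*17 - 2810 = 2040 - 2810 = -770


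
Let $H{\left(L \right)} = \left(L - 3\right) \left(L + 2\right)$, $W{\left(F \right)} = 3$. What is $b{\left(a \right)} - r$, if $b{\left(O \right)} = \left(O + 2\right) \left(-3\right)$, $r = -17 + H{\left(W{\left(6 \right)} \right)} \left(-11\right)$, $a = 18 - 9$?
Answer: $-16$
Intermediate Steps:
$a = 9$ ($a = 18 - 9 = 9$)
$H{\left(L \right)} = \left(-3 + L\right) \left(2 + L\right)$
$r = -17$ ($r = -17 + \left(-6 + 3^{2} - 3\right) \left(-11\right) = -17 + \left(-6 + 9 - 3\right) \left(-11\right) = -17 + 0 \left(-11\right) = -17 + 0 = -17$)
$b{\left(O \right)} = -6 - 3 O$ ($b{\left(O \right)} = \left(2 + O\right) \left(-3\right) = -6 - 3 O$)
$b{\left(a \right)} - r = \left(-6 - 27\right) - -17 = \left(-6 - 27\right) + 17 = -33 + 17 = -16$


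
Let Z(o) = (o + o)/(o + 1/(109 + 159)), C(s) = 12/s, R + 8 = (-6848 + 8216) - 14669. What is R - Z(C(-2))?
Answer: -21390779/1607 ≈ -13311.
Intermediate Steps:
R = -13309 (R = -8 + ((-6848 + 8216) - 14669) = -8 + (1368 - 14669) = -8 - 13301 = -13309)
Z(o) = 2*o/(1/268 + o) (Z(o) = (2*o)/(o + 1/268) = (2*o)/(1/268 + o) = 2*o/(1/268 + o))
R - Z(C(-2)) = -13309 - 536*12/(-2)/(1 + 268*(12/(-2))) = -13309 - 536*12*(-½)/(1 + 268*(12*(-½))) = -13309 - 536*(-6)/(1 + 268*(-6)) = -13309 - 536*(-6)/(1 - 1608) = -13309 - 536*(-6)/(-1607) = -13309 - 536*(-6)*(-1)/1607 = -13309 - 1*3216/1607 = -13309 - 3216/1607 = -21390779/1607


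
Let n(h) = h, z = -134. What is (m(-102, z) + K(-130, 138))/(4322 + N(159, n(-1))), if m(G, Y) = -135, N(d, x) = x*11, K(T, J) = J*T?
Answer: -6025/1437 ≈ -4.1928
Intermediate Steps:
N(d, x) = 11*x
(m(-102, z) + K(-130, 138))/(4322 + N(159, n(-1))) = (-135 + 138*(-130))/(4322 + 11*(-1)) = (-135 - 17940)/(4322 - 11) = -18075/4311 = -18075*1/4311 = -6025/1437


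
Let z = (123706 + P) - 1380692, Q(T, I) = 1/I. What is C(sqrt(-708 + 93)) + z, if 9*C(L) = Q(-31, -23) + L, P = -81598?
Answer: -277086889/207 + I*sqrt(615)/9 ≈ -1.3386e+6 + 2.7555*I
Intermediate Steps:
z = -1338584 (z = (123706 - 81598) - 1380692 = 42108 - 1380692 = -1338584)
C(L) = -1/207 + L/9 (C(L) = (1/(-23) + L)/9 = (-1/23 + L)/9 = -1/207 + L/9)
C(sqrt(-708 + 93)) + z = (-1/207 + sqrt(-708 + 93)/9) - 1338584 = (-1/207 + sqrt(-615)/9) - 1338584 = (-1/207 + (I*sqrt(615))/9) - 1338584 = (-1/207 + I*sqrt(615)/9) - 1338584 = -277086889/207 + I*sqrt(615)/9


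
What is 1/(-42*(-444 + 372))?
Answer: 1/3024 ≈ 0.00033069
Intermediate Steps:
1/(-42*(-444 + 372)) = 1/(-42*(-72)) = 1/3024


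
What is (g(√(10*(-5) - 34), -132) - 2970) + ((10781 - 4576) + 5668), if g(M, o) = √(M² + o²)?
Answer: 8903 + 34*√15 ≈ 9034.7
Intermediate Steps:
(g(√(10*(-5) - 34), -132) - 2970) + ((10781 - 4576) + 5668) = (√((√(10*(-5) - 34))² + (-132)²) - 2970) + ((10781 - 4576) + 5668) = (√((√(-50 - 34))² + 17424) - 2970) + (6205 + 5668) = (√((√(-84))² + 17424) - 2970) + 11873 = (√((2*I*√21)² + 17424) - 2970) + 11873 = (√(-84 + 17424) - 2970) + 11873 = (√17340 - 2970) + 11873 = (34*√15 - 2970) + 11873 = (-2970 + 34*√15) + 11873 = 8903 + 34*√15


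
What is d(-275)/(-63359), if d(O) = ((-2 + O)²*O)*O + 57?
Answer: -5802630682/63359 ≈ -91583.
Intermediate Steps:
d(O) = 57 + O²*(-2 + O)² (d(O) = (O*(-2 + O)²)*O + 57 = O²*(-2 + O)² + 57 = 57 + O²*(-2 + O)²)
d(-275)/(-63359) = (57 + (-275)²*(-2 - 275)²)/(-63359) = (57 + 75625*(-277)²)*(-1/63359) = (57 + 75625*76729)*(-1/63359) = (57 + 5802630625)*(-1/63359) = 5802630682*(-1/63359) = -5802630682/63359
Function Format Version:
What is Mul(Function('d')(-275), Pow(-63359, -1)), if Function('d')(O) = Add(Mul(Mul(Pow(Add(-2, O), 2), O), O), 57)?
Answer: Rational(-5802630682, 63359) ≈ -91583.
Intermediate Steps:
Function('d')(O) = Add(57, Mul(Pow(O, 2), Pow(Add(-2, O), 2))) (Function('d')(O) = Add(Mul(Mul(O, Pow(Add(-2, O), 2)), O), 57) = Add(Mul(Pow(O, 2), Pow(Add(-2, O), 2)), 57) = Add(57, Mul(Pow(O, 2), Pow(Add(-2, O), 2))))
Mul(Function('d')(-275), Pow(-63359, -1)) = Mul(Add(57, Mul(Pow(-275, 2), Pow(Add(-2, -275), 2))), Pow(-63359, -1)) = Mul(Add(57, Mul(75625, Pow(-277, 2))), Rational(-1, 63359)) = Mul(Add(57, Mul(75625, 76729)), Rational(-1, 63359)) = Mul(Add(57, 5802630625), Rational(-1, 63359)) = Mul(5802630682, Rational(-1, 63359)) = Rational(-5802630682, 63359)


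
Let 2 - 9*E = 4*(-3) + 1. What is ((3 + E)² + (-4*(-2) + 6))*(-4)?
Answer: -10936/81 ≈ -135.01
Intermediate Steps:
E = 13/9 (E = 2/9 - (4*(-3) + 1)/9 = 2/9 - (-12 + 1)/9 = 2/9 - ⅑*(-11) = 2/9 + 11/9 = 13/9 ≈ 1.4444)
((3 + E)² + (-4*(-2) + 6))*(-4) = ((3 + 13/9)² + (-4*(-2) + 6))*(-4) = ((40/9)² + (8 + 6))*(-4) = (1600/81 + 14)*(-4) = (2734/81)*(-4) = -10936/81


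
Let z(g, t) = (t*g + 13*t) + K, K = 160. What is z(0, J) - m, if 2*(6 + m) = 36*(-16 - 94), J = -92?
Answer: 950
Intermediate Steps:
z(g, t) = 160 + 13*t + g*t (z(g, t) = (t*g + 13*t) + 160 = (g*t + 13*t) + 160 = (13*t + g*t) + 160 = 160 + 13*t + g*t)
m = -1986 (m = -6 + (36*(-16 - 94))/2 = -6 + (36*(-110))/2 = -6 + (½)*(-3960) = -6 - 1980 = -1986)
z(0, J) - m = (160 + 13*(-92) + 0*(-92)) - 1*(-1986) = (160 - 1196 + 0) + 1986 = -1036 + 1986 = 950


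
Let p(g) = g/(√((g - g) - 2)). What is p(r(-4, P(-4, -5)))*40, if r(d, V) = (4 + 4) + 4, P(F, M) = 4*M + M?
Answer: -240*I*√2 ≈ -339.41*I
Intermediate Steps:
P(F, M) = 5*M
r(d, V) = 12 (r(d, V) = 8 + 4 = 12)
p(g) = -I*g*√2/2 (p(g) = g/(√(0 - 2)) = g/(√(-2)) = g/((I*√2)) = g*(-I*√2/2) = -I*g*√2/2)
p(r(-4, P(-4, -5)))*40 = -½*I*12*√2*40 = -6*I*√2*40 = -240*I*√2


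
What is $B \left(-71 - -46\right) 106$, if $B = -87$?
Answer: $230550$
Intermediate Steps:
$B \left(-71 - -46\right) 106 = - 87 \left(-71 - -46\right) 106 = - 87 \left(-71 + 46\right) 106 = \left(-87\right) \left(-25\right) 106 = 2175 \cdot 106 = 230550$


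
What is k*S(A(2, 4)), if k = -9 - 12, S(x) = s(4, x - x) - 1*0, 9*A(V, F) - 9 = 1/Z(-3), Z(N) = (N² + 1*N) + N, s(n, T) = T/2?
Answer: 0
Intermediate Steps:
s(n, T) = T/2 (s(n, T) = T*(½) = T/2)
Z(N) = N² + 2*N (Z(N) = (N² + N) + N = (N + N²) + N = N² + 2*N)
A(V, F) = 28/27 (A(V, F) = 1 + 1/(9*((-3*(2 - 3)))) = 1 + 1/(9*((-3*(-1)))) = 1 + (⅑)/3 = 1 + (⅑)*(⅓) = 1 + 1/27 = 28/27)
S(x) = 0 (S(x) = (x - x)/2 - 1*0 = (½)*0 + 0 = 0 + 0 = 0)
k = -21
k*S(A(2, 4)) = -21*0 = 0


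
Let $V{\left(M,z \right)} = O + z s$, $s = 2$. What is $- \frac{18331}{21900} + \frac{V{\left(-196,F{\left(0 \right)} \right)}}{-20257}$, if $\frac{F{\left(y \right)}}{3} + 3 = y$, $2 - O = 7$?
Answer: $- \frac{370827367}{443628300} \approx -0.8359$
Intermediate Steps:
$O = -5$ ($O = 2 - 7 = -5$)
$F{\left(y \right)} = -9 + 3 y$
$V{\left(M,z \right)} = -5 + 2 z$ ($V{\left(M,z \right)} = -5 + z 2 = -5 + 2 z$)
$- \frac{18331}{21900} + \frac{V{\left(-196,F{\left(0 \right)} \right)}}{-20257} = - \frac{18331}{21900} + \frac{-5 + 2 \left(-9 + 3 \cdot 0\right)}{-20257} = \left(-18331\right) \frac{1}{21900} + \left(-5 + 2 \left(-9 + 0\right)\right) \left(- \frac{1}{20257}\right) = - \frac{18331}{21900} + \left(-5 + 2 \left(-9\right)\right) \left(- \frac{1}{20257}\right) = - \frac{18331}{21900} + \left(-5 - 18\right) \left(- \frac{1}{20257}\right) = - \frac{18331}{21900} - - \frac{23}{20257} = - \frac{18331}{21900} + \frac{23}{20257} = - \frac{370827367}{443628300}$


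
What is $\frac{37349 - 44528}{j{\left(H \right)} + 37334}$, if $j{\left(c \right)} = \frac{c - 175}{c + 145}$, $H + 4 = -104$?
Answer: $- \frac{265623}{1381075} \approx -0.19233$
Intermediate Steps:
$H = -108$ ($H = -4 - 104 = -108$)
$j{\left(c \right)} = \frac{-175 + c}{145 + c}$
$\frac{37349 - 44528}{j{\left(H \right)} + 37334} = \frac{37349 - 44528}{\frac{-175 - 108}{145 - 108} + 37334} = - \frac{7179}{\frac{1}{37} \left(-283\right) + 37334} = - \frac{7179}{- \frac{283}{37} + 37334} = - \frac{7179}{\frac{1381075}{37}} = \left(-7179\right) \frac{37}{1381075} = - \frac{265623}{1381075}$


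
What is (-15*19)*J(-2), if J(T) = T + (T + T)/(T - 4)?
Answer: 380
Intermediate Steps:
J(T) = T + 2*T/(-4 + T) (J(T) = T + (2*T)/(-4 + T) = T + 2*T/(-4 + T))
(-15*19)*J(-2) = (-15*19)*(-2*(-2 - 2)/(-4 - 2)) = -(-570)*(-4)/(-6) = -(-570)*(-1)*(-4)/6 = -285*(-4/3) = 380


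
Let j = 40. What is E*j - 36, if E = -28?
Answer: -1156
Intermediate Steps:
E*j - 36 = -28*40 - 36 = -1120 - 36 = -1156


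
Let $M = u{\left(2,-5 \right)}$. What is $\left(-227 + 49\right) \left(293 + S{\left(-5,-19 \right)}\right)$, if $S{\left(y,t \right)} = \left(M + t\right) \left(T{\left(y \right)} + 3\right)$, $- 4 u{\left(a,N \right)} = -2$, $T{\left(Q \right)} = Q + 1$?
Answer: $-55447$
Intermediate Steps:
$T{\left(Q \right)} = 1 + Q$
$u{\left(a,N \right)} = \frac{1}{2}$ ($u{\left(a,N \right)} = \left(- \frac{1}{4}\right) \left(-2\right) = \frac{1}{2}$)
$M = \frac{1}{2} \approx 0.5$
$S{\left(y,t \right)} = \left(\frac{1}{2} + t\right) \left(4 + y\right)$ ($S{\left(y,t \right)} = \left(\frac{1}{2} + t\right) \left(\left(1 + y\right) + 3\right) = \left(\frac{1}{2} + t\right) \left(4 + y\right)$)
$\left(-227 + 49\right) \left(293 + S{\left(-5,-19 \right)}\right) = \left(-227 + 49\right) \left(293 + \left(2 + \frac{1}{2} \left(-5\right) + 4 \left(-19\right) - -95\right)\right) = - 178 \left(293 + \left(2 - \frac{5}{2} - 76 + 95\right)\right) = - 178 \left(293 + \frac{37}{2}\right) = \left(-178\right) \frac{623}{2} = -55447$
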